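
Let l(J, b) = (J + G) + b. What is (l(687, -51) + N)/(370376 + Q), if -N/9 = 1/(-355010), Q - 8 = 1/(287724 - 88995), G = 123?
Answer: 53548045546671/26130880948054370 ≈ 0.0020492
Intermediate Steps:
Q = 1589833/198729 (Q = 8 + 1/(287724 - 88995) = 8 + 1/198729 = 1589833/198729 ≈ 8.0000)
l(J, b) = 123 + J + b (l(J, b) = (J + 123) + b = (123 + J) + b = 123 + J + b)
N = 9/355010 (N = -9/(-355010) = -9*(-1/355010) = 9/355010 ≈ 2.5351e-5)
(l(687, -51) + N)/(370376 + Q) = ((123 + 687 - 51) + 9/355010)/(370376 + 1589833/198729) = (759 + 9/355010)/(73606041937/198729) = (269452599/355010)*(198729/73606041937) = 53548045546671/26130880948054370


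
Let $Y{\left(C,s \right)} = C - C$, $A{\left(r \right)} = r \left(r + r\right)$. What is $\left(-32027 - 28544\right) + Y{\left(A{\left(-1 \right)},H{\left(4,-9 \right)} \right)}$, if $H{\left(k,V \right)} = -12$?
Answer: $-60571$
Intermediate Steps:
$A{\left(r \right)} = 2 r^{2}$ ($A{\left(r \right)} = r 2 r = 2 r^{2}$)
$Y{\left(C,s \right)} = 0$
$\left(-32027 - 28544\right) + Y{\left(A{\left(-1 \right)},H{\left(4,-9 \right)} \right)} = \left(-32027 - 28544\right) + 0 = -60571 + 0 = -60571$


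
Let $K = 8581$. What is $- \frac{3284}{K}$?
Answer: $- \frac{3284}{8581} \approx -0.38271$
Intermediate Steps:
$- \frac{3284}{K} = - \frac{3284}{8581}$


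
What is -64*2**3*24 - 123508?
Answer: -135796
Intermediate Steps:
-64*2**3*24 - 123508 = -64*8*24 - 123508 = -512*24 - 123508 = -12288 - 123508 = -135796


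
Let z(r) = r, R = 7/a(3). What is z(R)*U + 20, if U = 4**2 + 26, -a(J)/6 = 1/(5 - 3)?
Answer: -78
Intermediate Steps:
a(J) = -3 (a(J) = -6/(5 - 3) = -6/2 = -6*1/2 = -3)
R = -7/3 (R = 7/(-3) = 7*(-1/3) = -7/3 ≈ -2.3333)
U = 42 (U = 16 + 26 = 42)
z(R)*U + 20 = -7/3*42 + 20 = -98 + 20 = -78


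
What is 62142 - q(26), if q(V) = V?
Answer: 62116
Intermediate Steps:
62142 - q(26) = 62142 - 1*26 = 62142 - 26 = 62116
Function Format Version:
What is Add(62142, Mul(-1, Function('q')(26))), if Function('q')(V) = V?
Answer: 62116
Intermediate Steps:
Add(62142, Mul(-1, Function('q')(26))) = Add(62142, Mul(-1, 26)) = Add(62142, -26) = 62116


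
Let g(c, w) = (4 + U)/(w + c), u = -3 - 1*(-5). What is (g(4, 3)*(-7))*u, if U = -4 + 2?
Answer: -4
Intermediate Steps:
u = 2 (u = -3 + 5 = 2)
U = -2
g(c, w) = 2/(c + w) (g(c, w) = (4 - 2)/(w + c) = 2/(c + w))
(g(4, 3)*(-7))*u = ((2/(4 + 3))*(-7))*2 = ((2/7)*(-7))*2 = -2*2 = -4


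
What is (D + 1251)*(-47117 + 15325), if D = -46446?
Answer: 1436839440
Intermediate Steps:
(D + 1251)*(-47117 + 15325) = (-46446 + 1251)*(-47117 + 15325) = -45195*(-31792) = 1436839440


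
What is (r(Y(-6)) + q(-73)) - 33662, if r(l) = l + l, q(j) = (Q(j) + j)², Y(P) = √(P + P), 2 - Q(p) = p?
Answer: -33658 + 4*I*√3 ≈ -33658.0 + 6.9282*I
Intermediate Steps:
Q(p) = 2 - p
Y(P) = √2*√P (Y(P) = √(2*P) = √2*√P)
q(j) = 4 (q(j) = ((2 - j) + j)² = 2² = 4)
r(l) = 2*l
(r(Y(-6)) + q(-73)) - 33662 = (2*(√2*√(-6)) + 4) - 33662 = (2*(√2*(I*√6)) + 4) - 33662 = (2*(2*I*√3) + 4) - 33662 = (4*I*√3 + 4) - 33662 = (4 + 4*I*√3) - 33662 = -33658 + 4*I*√3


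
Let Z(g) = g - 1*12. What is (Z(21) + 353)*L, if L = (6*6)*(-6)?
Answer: -78192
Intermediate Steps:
L = -216 (L = 36*(-6) = -216)
Z(g) = -12 + g (Z(g) = g - 12 = -12 + g)
(Z(21) + 353)*L = ((-12 + 21) + 353)*(-216) = (9 + 353)*(-216) = 362*(-216) = -78192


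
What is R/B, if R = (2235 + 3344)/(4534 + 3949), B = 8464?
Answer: 5579/71800112 ≈ 7.7702e-5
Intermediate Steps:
R = 5579/8483 ≈ 0.65767
R/B = (5579/8483)/8464 = (5579/8483)*(1/8464) = 5579/71800112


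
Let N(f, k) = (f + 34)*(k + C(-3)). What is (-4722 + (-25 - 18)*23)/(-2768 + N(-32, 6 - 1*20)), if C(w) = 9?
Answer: 5711/2778 ≈ 2.0558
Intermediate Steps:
N(f, k) = (9 + k)*(34 + f) (N(f, k) = (f + 34)*(k + 9) = (34 + f)*(9 + k) = (9 + k)*(34 + f))
(-4722 + (-25 - 18)*23)/(-2768 + N(-32, 6 - 1*20)) = (-4722 + (-25 - 18)*23)/(-2768 + (306 + 9*(-32) + 34*(6 - 1*20) - 32*(6 - 1*20))) = (-4722 - 43*23)/(-2768 + (306 - 288 + 34*(6 - 20) - 32*(6 - 20))) = (-4722 - 989)/(-2768 + (306 - 288 + 34*(-14) - 32*(-14))) = -5711/(-2768 + (306 - 288 - 476 + 448)) = -5711/(-2768 - 10) = -5711/(-2778) = -5711*(-1/2778) = 5711/2778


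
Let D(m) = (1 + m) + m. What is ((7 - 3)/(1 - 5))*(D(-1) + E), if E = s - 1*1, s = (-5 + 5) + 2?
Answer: 0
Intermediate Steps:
s = 2 (s = 0 + 2 = 2)
D(m) = 1 + 2*m
E = 1 (E = 2 - 1*1 = 2 - 1 = 1)
((7 - 3)/(1 - 5))*(D(-1) + E) = ((7 - 3)/(1 - 5))*((1 + 2*(-1)) + 1) = (4/(-4))*((1 - 2) + 1) = (4*(-1/4))*(-1 + 1) = -1*0 = 0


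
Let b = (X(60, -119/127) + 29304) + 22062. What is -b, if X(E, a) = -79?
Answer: -51287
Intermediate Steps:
b = 51287 (b = (-79 + 29304) + 22062 = 29225 + 22062 = 51287)
-b = -1*51287 = -51287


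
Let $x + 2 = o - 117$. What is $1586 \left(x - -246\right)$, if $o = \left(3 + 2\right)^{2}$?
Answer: $241072$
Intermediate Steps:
$o = 25$ ($o = 5^{2} = 25$)
$x = -94$ ($x = -2 + \left(25 - 117\right) = -2 - 92 = -94$)
$1586 \left(x - -246\right) = 1586 \left(-94 - -246\right) = 1586 \left(-94 + 246\right) = 1586 \cdot 152 = 241072$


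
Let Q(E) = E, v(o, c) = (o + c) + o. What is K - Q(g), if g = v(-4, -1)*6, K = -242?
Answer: -188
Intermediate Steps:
v(o, c) = c + 2*o (v(o, c) = (c + o) + o = c + 2*o)
g = -54 (g = (-1 + 2*(-4))*6 = (-1 - 8)*6 = -9*6 = -54)
K - Q(g) = -242 - 1*(-54) = -242 + 54 = -188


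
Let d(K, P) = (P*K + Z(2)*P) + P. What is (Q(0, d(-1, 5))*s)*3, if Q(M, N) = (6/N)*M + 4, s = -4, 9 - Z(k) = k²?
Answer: -48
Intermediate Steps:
Z(k) = 9 - k²
d(K, P) = 6*P + K*P (d(K, P) = (P*K + (9 - 1*2²)*P) + P = (K*P + (9 - 1*4)*P) + P = (K*P + (9 - 4)*P) + P = (K*P + 5*P) + P = (5*P + K*P) + P = 6*P + K*P)
Q(M, N) = 4 + 6*M/N (Q(M, N) = 6*M/N + 4 = 4 + 6*M/N)
(Q(0, d(-1, 5))*s)*3 = ((4 + 6*0/(5*(6 - 1)))*(-4))*3 = ((4 + 6*0/(5*5))*(-4))*3 = ((4 + 6*0/25)*(-4))*3 = ((4 + 6*0*(1/25))*(-4))*3 = ((4 + 0)*(-4))*3 = (4*(-4))*3 = -16*3 = -48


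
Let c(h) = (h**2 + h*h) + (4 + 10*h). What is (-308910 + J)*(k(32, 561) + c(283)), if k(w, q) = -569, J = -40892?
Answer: -56822886286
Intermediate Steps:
c(h) = 4 + 2*h**2 + 10*h (c(h) = (h**2 + h**2) + (4 + 10*h) = 2*h**2 + (4 + 10*h) = 4 + 2*h**2 + 10*h)
(-308910 + J)*(k(32, 561) + c(283)) = (-308910 - 40892)*(-569 + (4 + 2*283**2 + 10*283)) = -349802*(-569 + (4 + 2*80089 + 2830)) = -349802*(-569 + (4 + 160178 + 2830)) = -349802*(-569 + 163012) = -349802*162443 = -56822886286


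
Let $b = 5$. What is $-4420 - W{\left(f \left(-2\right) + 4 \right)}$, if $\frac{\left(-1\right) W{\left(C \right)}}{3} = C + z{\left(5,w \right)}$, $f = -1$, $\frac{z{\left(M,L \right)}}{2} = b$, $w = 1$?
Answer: $-4372$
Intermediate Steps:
$z{\left(M,L \right)} = 10$ ($z{\left(M,L \right)} = 2 \cdot 5 = 10$)
$W{\left(C \right)} = -30 - 3 C$ ($W{\left(C \right)} = - 3 \left(C + 10\right) = - 3 \left(10 + C\right) = -30 - 3 C$)
$-4420 - W{\left(f \left(-2\right) + 4 \right)} = -4420 - \left(-30 - 3 \left(\left(-1\right) \left(-2\right) + 4\right)\right) = -4420 - \left(-30 - 3 \left(2 + 4\right)\right) = -4420 - \left(-30 - 18\right) = -4420 - -48 = -4420 + 48 = -4372$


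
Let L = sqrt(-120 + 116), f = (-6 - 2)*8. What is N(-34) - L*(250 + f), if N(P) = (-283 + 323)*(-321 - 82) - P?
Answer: -16086 - 372*I ≈ -16086.0 - 372.0*I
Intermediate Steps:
f = -64 (f = -8*8 = -64)
N(P) = -16120 - P (N(P) = 40*(-403) - P = -16120 - P)
L = 2*I (L = sqrt(-4) = 2*I ≈ 2.0*I)
N(-34) - L*(250 + f) = (-16120 - 1*(-34)) - 2*I*(250 - 64) = (-16120 + 34) - 2*I*186 = -16086 - 372*I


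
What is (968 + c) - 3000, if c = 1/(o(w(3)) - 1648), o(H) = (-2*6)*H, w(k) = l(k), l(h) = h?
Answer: -3421889/1684 ≈ -2032.0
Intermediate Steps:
w(k) = k
o(H) = -12*H
c = -1/1684 (c = 1/(-12*3 - 1648) = 1/(-36 - 1648) = 1/(-1684) = -1/1684 ≈ -0.00059382)
(968 + c) - 3000 = (968 - 1/1684) - 3000 = 1630111/1684 - 3000 = -3421889/1684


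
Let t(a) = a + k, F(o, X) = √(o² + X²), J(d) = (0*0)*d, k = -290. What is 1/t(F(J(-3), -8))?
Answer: -1/282 ≈ -0.0035461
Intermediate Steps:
J(d) = 0 (J(d) = 0*d = 0)
F(o, X) = √(X² + o²)
t(a) = -290 + a (t(a) = a - 290 = -290 + a)
1/t(F(J(-3), -8)) = 1/(-290 + √((-8)² + 0²)) = 1/(-290 + √(64 + 0)) = 1/(-290 + √64) = 1/(-290 + 8) = 1/(-282) = -1/282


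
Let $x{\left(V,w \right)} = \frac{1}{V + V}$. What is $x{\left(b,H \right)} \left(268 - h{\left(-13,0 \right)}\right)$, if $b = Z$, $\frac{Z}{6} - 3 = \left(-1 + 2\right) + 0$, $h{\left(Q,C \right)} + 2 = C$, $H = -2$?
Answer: $\frac{45}{8} \approx 5.625$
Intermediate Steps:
$h{\left(Q,C \right)} = -2 + C$
$Z = 24$ ($Z = 18 + 6 \left(\left(-1 + 2\right) + 0\right) = 18 + 6 \left(1 + 0\right) = 18 + 6 \cdot 1 = 18 + 6 = 24$)
$b = 24$
$x{\left(V,w \right)} = \frac{1}{2 V}$
$x{\left(b,H \right)} \left(268 - h{\left(-13,0 \right)}\right) = \frac{1}{2 \cdot 24} \left(268 - \left(-2 + 0\right)\right) = \frac{1}{2} \cdot \frac{1}{24} \left(268 - -2\right) = \frac{268 + 2}{48} = \frac{1}{48} \cdot 270 = \frac{45}{8}$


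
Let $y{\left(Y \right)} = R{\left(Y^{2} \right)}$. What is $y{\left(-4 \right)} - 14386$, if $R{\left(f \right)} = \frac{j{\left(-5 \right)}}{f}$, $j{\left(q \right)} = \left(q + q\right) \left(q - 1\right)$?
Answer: $- \frac{57529}{4} \approx -14382.0$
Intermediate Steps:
$j{\left(q \right)} = 2 q \left(-1 + q\right)$
$R{\left(f \right)} = \frac{60}{f}$ ($R{\left(f \right)} = \frac{2 \left(-5\right) \left(-1 - 5\right)}{f} = \frac{2 \left(-5\right) \left(-6\right)}{f} = \frac{60}{f}$)
$y{\left(Y \right)} = \frac{60}{Y^{2}}$
$y{\left(-4 \right)} - 14386 = \frac{60}{16} - 14386 = 60 \cdot \frac{1}{16} - 14386 = \frac{15}{4} - 14386 = - \frac{57529}{4}$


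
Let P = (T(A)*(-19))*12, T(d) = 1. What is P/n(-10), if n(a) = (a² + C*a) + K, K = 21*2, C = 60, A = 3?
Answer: 114/229 ≈ 0.49782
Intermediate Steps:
K = 42
P = -228 (P = (1*(-19))*12 = -19*12 = -228)
n(a) = 42 + a² + 60*a (n(a) = (a² + 60*a) + 42 = 42 + a² + 60*a)
P/n(-10) = -228/(42 + (-10)² + 60*(-10)) = -228/(42 + 100 - 600) = -228/(-458) = -228*(-1/458) = 114/229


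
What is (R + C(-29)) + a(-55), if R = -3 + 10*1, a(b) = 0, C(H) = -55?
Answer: -48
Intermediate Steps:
R = 7 (R = -3 + 10 = 7)
(R + C(-29)) + a(-55) = (7 - 55) + 0 = -48 + 0 = -48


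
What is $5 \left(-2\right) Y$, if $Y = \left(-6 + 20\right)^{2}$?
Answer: $-1960$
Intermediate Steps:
$Y = 196$ ($Y = 14^{2} = 196$)
$5 \left(-2\right) Y = 5 \left(-2\right) 196 = \left(-10\right) 196 = -1960$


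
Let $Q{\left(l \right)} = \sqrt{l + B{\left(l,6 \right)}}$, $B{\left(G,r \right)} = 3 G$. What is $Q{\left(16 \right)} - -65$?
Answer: $73$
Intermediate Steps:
$Q{\left(l \right)} = 2 \sqrt{l}$ ($Q{\left(l \right)} = \sqrt{l + 3 l} = \sqrt{4 l} = 2 \sqrt{l}$)
$Q{\left(16 \right)} - -65 = 2 \sqrt{16} - -65 = 2 \cdot 4 + \left(-7 + 72\right) = 8 + 65 = 73$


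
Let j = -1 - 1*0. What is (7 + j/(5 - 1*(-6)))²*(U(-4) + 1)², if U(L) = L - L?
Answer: 5776/121 ≈ 47.736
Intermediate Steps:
j = -1 (j = -1 + 0 = -1)
U(L) = 0
(7 + j/(5 - 1*(-6)))²*(U(-4) + 1)² = (7 - 1/(5 - 1*(-6)))²*(0 + 1)² = (7 - 1/(5 + 6))²*1² = (7 - 1/11)²*1 = (76/11)²*1 = (5776/121)*1 = 5776/121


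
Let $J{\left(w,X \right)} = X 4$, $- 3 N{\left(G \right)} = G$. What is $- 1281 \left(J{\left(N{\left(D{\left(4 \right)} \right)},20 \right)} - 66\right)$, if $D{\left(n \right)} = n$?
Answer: $-17934$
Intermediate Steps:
$N{\left(G \right)} = - \frac{G}{3}$
$J{\left(w,X \right)} = 4 X$
$- 1281 \left(J{\left(N{\left(D{\left(4 \right)} \right)},20 \right)} - 66\right) = - 1281 \left(4 \cdot 20 - 66\right) = - 1281 \left(80 - 66\right) = \left(-1281\right) 14 = -17934$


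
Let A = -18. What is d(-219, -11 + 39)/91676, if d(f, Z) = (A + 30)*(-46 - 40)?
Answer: -6/533 ≈ -0.011257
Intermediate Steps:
d(f, Z) = -1032 (d(f, Z) = (-18 + 30)*(-46 - 40) = 12*(-86) = -1032)
d(-219, -11 + 39)/91676 = -1032/91676 = -1032*1/91676 = -6/533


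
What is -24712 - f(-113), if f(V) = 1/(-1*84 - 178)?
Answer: -6474543/262 ≈ -24712.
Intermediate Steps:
f(V) = -1/262 (f(V) = 1/(-84 - 178) = 1/(-262) = -1/262)
-24712 - f(-113) = -24712 - 1*(-1/262) = -24712 + 1/262 = -6474543/262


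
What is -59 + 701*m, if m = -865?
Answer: -606424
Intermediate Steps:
-59 + 701*m = -59 + 701*(-865) = -59 - 606365 = -606424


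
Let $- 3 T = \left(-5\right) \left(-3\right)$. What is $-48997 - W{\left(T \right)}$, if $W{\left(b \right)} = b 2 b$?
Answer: $-49047$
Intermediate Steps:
$T = -5$ ($T = - \frac{\left(-5\right) \left(-3\right)}{3} = \left(- \frac{1}{3}\right) 15 = -5$)
$W{\left(b \right)} = 2 b^{2}$ ($W{\left(b \right)} = 2 b b = 2 b^{2}$)
$-48997 - W{\left(T \right)} = -48997 - 2 \left(-5\right)^{2} = -48997 - 2 \cdot 25 = -48997 - 50 = -49047$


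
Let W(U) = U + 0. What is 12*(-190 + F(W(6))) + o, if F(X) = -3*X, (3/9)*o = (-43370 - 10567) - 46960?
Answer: -305187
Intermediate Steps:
o = -302691 (o = 3*((-43370 - 10567) - 46960) = 3*(-53937 - 46960) = 3*(-100897) = -302691)
W(U) = U
12*(-190 + F(W(6))) + o = 12*(-190 - 3*6) - 302691 = 12*(-190 - 18) - 302691 = 12*(-208) - 302691 = -2496 - 302691 = -305187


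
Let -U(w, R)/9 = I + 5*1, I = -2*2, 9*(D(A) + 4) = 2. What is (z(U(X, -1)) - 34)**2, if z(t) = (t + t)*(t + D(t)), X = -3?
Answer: 38416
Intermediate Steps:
D(A) = -34/9 (D(A) = -4 + (1/9)*2 = -4 + 2/9 = -34/9)
I = -4
U(w, R) = -9 (U(w, R) = -9*(-4 + 5*1) = -9*(-4 + 5) = -9*1 = -9)
z(t) = 2*t*(-34/9 + t) (z(t) = (t + t)*(t - 34/9) = (2*t)*(-34/9 + t) = 2*t*(-34/9 + t))
(z(U(X, -1)) - 34)**2 = ((2/9)*(-9)*(-34 + 9*(-9)) - 34)**2 = ((2/9)*(-9)*(-34 - 81) - 34)**2 = ((2/9)*(-9)*(-115) - 34)**2 = (230 - 34)**2 = 196**2 = 38416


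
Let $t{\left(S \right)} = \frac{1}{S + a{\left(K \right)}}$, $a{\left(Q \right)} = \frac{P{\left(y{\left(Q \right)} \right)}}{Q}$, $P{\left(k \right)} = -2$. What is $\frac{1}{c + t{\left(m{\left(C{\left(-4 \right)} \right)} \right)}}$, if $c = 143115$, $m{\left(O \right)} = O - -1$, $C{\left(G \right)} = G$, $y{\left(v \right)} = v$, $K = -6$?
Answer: $\frac{8}{1144917} \approx 6.9874 \cdot 10^{-6}$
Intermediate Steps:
$m{\left(O \right)} = 1 + O$ ($m{\left(O \right)} = O + 1 = 1 + O$)
$a{\left(Q \right)} = - \frac{2}{Q}$
$t{\left(S \right)} = \frac{1}{\frac{1}{3} + S}$ ($t{\left(S \right)} = \frac{1}{S - \frac{2}{-6}} = \frac{1}{S - - \frac{1}{3}} = \frac{1}{S + \frac{1}{3}} = \frac{1}{\frac{1}{3} + S}$)
$\frac{1}{c + t{\left(m{\left(C{\left(-4 \right)} \right)} \right)}} = \frac{1}{143115 + \frac{3}{1 + 3 \left(1 - 4\right)}} = \frac{1}{143115 + \frac{3}{1 + 3 \left(-3\right)}} = \frac{1}{143115 + \frac{3}{1 - 9}} = \frac{1}{143115 + \frac{3}{-8}} = \frac{1}{143115 + 3 \left(- \frac{1}{8}\right)} = \frac{1}{143115 - \frac{3}{8}} = \frac{1}{\frac{1144917}{8}} = \frac{8}{1144917}$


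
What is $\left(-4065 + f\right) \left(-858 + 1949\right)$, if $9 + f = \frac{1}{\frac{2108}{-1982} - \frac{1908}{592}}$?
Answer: $- \frac{2794559835854}{628699} \approx -4.445 \cdot 10^{6}$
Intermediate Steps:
$f = - \frac{5804959}{628699}$ ($f = -9 + \frac{1}{\frac{2108}{-1982} - \frac{1908}{592}} = -9 + \frac{1}{2108 \left(- \frac{1}{1982}\right) - \frac{477}{148}} = -9 + \frac{1}{- \frac{1054}{991} - \frac{477}{148}} = -9 + \frac{1}{- \frac{628699}{146668}} = -9 - \frac{146668}{628699} = - \frac{5804959}{628699} \approx -9.2333$)
$\left(-4065 + f\right) \left(-858 + 1949\right) = \left(-4065 - \frac{5804959}{628699}\right) \left(-858 + 1949\right) = \left(- \frac{2561466394}{628699}\right) 1091 = - \frac{2794559835854}{628699}$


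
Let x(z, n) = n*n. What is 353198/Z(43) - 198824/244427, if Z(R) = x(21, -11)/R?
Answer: 3712214426774/29575667 ≈ 1.2552e+5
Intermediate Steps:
x(z, n) = n**2
Z(R) = 121/R (Z(R) = (-11)**2/R = 121/R)
353198/Z(43) - 198824/244427 = 353198/((121/43)) - 198824/244427 = 353198/((121*(1/43))) - 198824*1/244427 = 353198/(121/43) - 198824/244427 = 353198*(43/121) - 198824/244427 = 15187514/121 - 198824/244427 = 3712214426774/29575667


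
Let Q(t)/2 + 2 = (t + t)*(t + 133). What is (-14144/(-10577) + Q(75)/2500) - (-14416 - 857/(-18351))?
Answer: 1752012028727048/121311579375 ≈ 14442.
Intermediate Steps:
Q(t) = -4 + 4*t*(133 + t) (Q(t) = -4 + 2*((t + t)*(t + 133)) = -4 + 2*((2*t)*(133 + t)) = -4 + 2*(2*t*(133 + t)) = -4 + 4*t*(133 + t))
(-14144/(-10577) + Q(75)/2500) - (-14416 - 857/(-18351)) = (-14144/(-10577) + (-4 + 4*75² + 532*75)/2500) - (-14416 - 857/(-18351)) = (-14144*(-1/10577) + (-4 + 4*5625 + 39900)*(1/2500)) - (-14416 - 857*(-1/18351)) = (14144/10577 + (-4 + 22500 + 39900)*(1/2500)) - (-14416 + 857/18351) = (14144/10577 + 62396*(1/2500)) - 1*(-264547159/18351) = (14144/10577 + 15599/625) + 264547159/18351 = 173830623/6610625 + 264547159/18351 = 1752012028727048/121311579375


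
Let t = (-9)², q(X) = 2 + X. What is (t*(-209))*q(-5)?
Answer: 50787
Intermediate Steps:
t = 81
(t*(-209))*q(-5) = (81*(-209))*(2 - 5) = -16929*(-3) = 50787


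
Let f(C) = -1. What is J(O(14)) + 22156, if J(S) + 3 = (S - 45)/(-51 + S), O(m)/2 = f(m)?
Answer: 1174156/53 ≈ 22154.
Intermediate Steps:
O(m) = -2 (O(m) = 2*(-1) = -2)
J(S) = -3 + (-45 + S)/(-51 + S) (J(S) = -3 + (S - 45)/(-51 + S) = -3 + (-45 + S)/(-51 + S))
J(O(14)) + 22156 = 2*(54 - 1*(-2))/(-51 - 2) + 22156 = 2*(54 + 2)/(-53) + 22156 = 2*(-1/53)*56 + 22156 = -112/53 + 22156 = 1174156/53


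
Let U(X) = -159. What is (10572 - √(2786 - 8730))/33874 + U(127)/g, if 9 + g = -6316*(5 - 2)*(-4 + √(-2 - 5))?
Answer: 4826495028797/15537345170881 - 334748*I*√7/917361113 - I*√1486/16937 ≈ 0.31064 - 0.0032414*I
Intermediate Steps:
g = 75783 - 18948*I*√7 (g = -9 - 6316*(5 - 2)*(-4 + √(-2 - 5)) = -9 - 18948*(-4 + √(-7)) = -9 - 18948*(-4 + I*√7) = -9 - 6316*(-12 + 3*I*√7) = -9 + (75792 - 18948*I*√7) = 75783 - 18948*I*√7 ≈ 75783.0 - 50132.0*I)
(10572 - √(2786 - 8730))/33874 + U(127)/g = (10572 - √(2786 - 8730))/33874 - 159/(75783 - 18948*I*√7) = (10572 - √(-5944))*(1/33874) - 159/(75783 - 18948*I*√7) = (10572 - 2*I*√1486)*(1/33874) - 159/(75783 - 18948*I*√7) = (5286/16937 - I*√1486/16937) - 159/(75783 - 18948*I*√7) = 5286/16937 - 159/(75783 - 18948*I*√7) - I*√1486/16937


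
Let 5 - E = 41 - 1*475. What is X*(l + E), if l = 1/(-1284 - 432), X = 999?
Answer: 250856559/572 ≈ 4.3856e+5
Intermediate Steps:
l = -1/1716 (l = 1/(-1716) = -1/1716 ≈ -0.00058275)
E = 439 (E = 5 - (41 - 1*475) = 5 - (41 - 475) = 5 - 1*(-434) = 5 + 434 = 439)
X*(l + E) = 999*(-1/1716 + 439) = 999*(753323/1716) = 250856559/572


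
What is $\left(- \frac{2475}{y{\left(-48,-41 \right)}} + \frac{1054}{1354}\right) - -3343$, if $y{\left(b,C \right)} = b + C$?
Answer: $\frac{203148257}{60253} \approx 3371.6$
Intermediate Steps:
$y{\left(b,C \right)} = C + b$
$\left(- \frac{2475}{y{\left(-48,-41 \right)}} + \frac{1054}{1354}\right) - -3343 = \left(- \frac{2475}{-41 - 48} + \frac{1054}{1354}\right) - -3343 = \left(- \frac{2475}{-89} + 1054 \cdot \frac{1}{1354}\right) + 3343 = \left(\left(-2475\right) \left(- \frac{1}{89}\right) + \frac{527}{677}\right) + 3343 = \left(\frac{2475}{89} + \frac{527}{677}\right) + 3343 = \frac{1722478}{60253} + 3343 = \frac{203148257}{60253}$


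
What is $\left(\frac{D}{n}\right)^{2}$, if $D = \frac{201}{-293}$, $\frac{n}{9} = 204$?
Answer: $\frac{4489}{32154227856} \approx 1.3961 \cdot 10^{-7}$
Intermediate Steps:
$n = 1836$ ($n = 9 \cdot 204 = 1836$)
$D = - \frac{201}{293}$ ($D = 201 \left(- \frac{1}{293}\right) = - \frac{201}{293} \approx -0.68601$)
$\left(\frac{D}{n}\right)^{2} = \left(- \frac{201}{293 \cdot 1836}\right)^{2} = \left(\left(- \frac{201}{293}\right) \frac{1}{1836}\right)^{2} = \left(- \frac{67}{179316}\right)^{2} = \frac{4489}{32154227856}$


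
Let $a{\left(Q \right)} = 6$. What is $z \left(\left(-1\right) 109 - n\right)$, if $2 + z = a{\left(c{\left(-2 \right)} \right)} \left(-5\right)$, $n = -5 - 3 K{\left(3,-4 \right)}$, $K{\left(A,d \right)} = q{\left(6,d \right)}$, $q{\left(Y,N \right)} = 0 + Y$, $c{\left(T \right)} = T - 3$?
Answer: $2752$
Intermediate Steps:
$c{\left(T \right)} = -3 + T$
$q{\left(Y,N \right)} = Y$
$K{\left(A,d \right)} = 6$
$n = -23$ ($n = -5 - 18 = -23$)
$z = -32$ ($z = -2 + 6 \left(-5\right) = -2 - 30 = -32$)
$z \left(\left(-1\right) 109 - n\right) = - 32 \left(\left(-1\right) 109 - -23\right) = - 32 \left(-109 + 23\right) = \left(-32\right) \left(-86\right) = 2752$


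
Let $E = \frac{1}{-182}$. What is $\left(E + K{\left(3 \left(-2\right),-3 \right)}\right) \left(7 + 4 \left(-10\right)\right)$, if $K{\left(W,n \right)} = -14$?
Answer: $\frac{84117}{182} \approx 462.18$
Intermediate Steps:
$E = - \frac{1}{182} \approx -0.0054945$
$\left(E + K{\left(3 \left(-2\right),-3 \right)}\right) \left(7 + 4 \left(-10\right)\right) = \left(- \frac{1}{182} - 14\right) \left(7 + 4 \left(-10\right)\right) = - \frac{2549 \left(7 - 40\right)}{182} = \left(- \frac{2549}{182}\right) \left(-33\right) = \frac{84117}{182}$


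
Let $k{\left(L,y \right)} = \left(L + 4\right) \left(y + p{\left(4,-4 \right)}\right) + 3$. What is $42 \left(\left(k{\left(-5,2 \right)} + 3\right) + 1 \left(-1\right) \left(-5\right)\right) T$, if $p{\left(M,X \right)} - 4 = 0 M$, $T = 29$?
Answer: $6090$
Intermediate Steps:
$p{\left(M,X \right)} = 4$ ($p{\left(M,X \right)} = 4 + 0 M = 4 + 0 = 4$)
$k{\left(L,y \right)} = 3 + \left(4 + L\right) \left(4 + y\right)$ ($k{\left(L,y \right)} = \left(L + 4\right) \left(y + 4\right) + 3 = \left(4 + L\right) \left(4 + y\right) + 3 = 3 + \left(4 + L\right) \left(4 + y\right)$)
$42 \left(\left(k{\left(-5,2 \right)} + 3\right) + 1 \left(-1\right) \left(-5\right)\right) T = 42 \left(\left(\left(19 + 4 \left(-5\right) + 4 \cdot 2 - 10\right) + 3\right) + 1 \left(-1\right) \left(-5\right)\right) 29 = 42 \left(\left(\left(19 - 20 + 8 - 10\right) + 3\right) - -5\right) 29 = 42 \left(\left(-3 + 3\right) + 5\right) 29 = 42 \left(0 + 5\right) 29 = 42 \cdot 5 \cdot 29 = 210 \cdot 29 = 6090$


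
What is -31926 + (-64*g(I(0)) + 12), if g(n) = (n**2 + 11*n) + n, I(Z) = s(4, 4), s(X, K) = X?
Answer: -36010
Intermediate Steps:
I(Z) = 4
g(n) = n**2 + 12*n
-31926 + (-64*g(I(0)) + 12) = -31926 + (-256*(12 + 4) + 12) = -31926 + (-256*16 + 12) = -31926 + (-64*64 + 12) = -31926 + (-4096 + 12) = -31926 - 4084 = -36010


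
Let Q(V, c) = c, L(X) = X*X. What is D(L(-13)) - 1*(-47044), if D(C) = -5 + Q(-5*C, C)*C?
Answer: 75600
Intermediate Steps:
L(X) = X²
D(C) = -5 + C² (D(C) = -5 + C*C = -5 + C²)
D(L(-13)) - 1*(-47044) = (-5 + ((-13)²)²) - 1*(-47044) = (-5 + 169²) + 47044 = (-5 + 28561) + 47044 = 28556 + 47044 = 75600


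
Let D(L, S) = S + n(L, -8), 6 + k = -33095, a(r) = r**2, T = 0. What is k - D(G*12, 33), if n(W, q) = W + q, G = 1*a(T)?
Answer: -33126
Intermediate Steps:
k = -33101 (k = -6 - 33095 = -33101)
G = 0 (G = 1*0**2 = 1*0 = 0)
D(L, S) = -8 + L + S (D(L, S) = S + (L - 8) = S + (-8 + L) = -8 + L + S)
k - D(G*12, 33) = -33101 - (-8 + 0*12 + 33) = -33101 - (-8 + 0 + 33) = -33101 - 1*25 = -33101 - 25 = -33126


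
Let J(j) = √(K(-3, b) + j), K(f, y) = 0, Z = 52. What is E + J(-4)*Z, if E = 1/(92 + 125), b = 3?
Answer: 1/217 + 104*I ≈ 0.0046083 + 104.0*I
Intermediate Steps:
E = 1/217 ≈ 0.0046083
J(j) = √j (J(j) = √(0 + j) = √j)
E + J(-4)*Z = 1/217 + √(-4)*52 = 1/217 + (2*I)*52 = 1/217 + 104*I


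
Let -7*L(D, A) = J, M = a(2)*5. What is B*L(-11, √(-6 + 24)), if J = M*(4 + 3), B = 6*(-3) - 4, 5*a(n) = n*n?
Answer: 88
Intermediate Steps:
a(n) = n²/5 (a(n) = (n*n)/5 = n²/5)
M = 4 (M = ((⅕)*2²)*5 = ((⅕)*4)*5 = (⅘)*5 = 4)
B = -22 (B = -18 - 4 = -22)
J = 28 (J = 4*(4 + 3) = 4*7 = 28)
L(D, A) = -4 (L(D, A) = -⅐*28 = -4)
B*L(-11, √(-6 + 24)) = -22*(-4) = 88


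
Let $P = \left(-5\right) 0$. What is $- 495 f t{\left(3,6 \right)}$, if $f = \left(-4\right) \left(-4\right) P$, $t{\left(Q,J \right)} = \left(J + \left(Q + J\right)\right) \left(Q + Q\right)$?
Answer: $0$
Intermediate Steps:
$P = 0$
$t{\left(Q,J \right)} = 2 Q \left(Q + 2 J\right)$ ($t{\left(Q,J \right)} = \left(J + \left(J + Q\right)\right) 2 Q = \left(Q + 2 J\right) 2 Q = 2 Q \left(Q + 2 J\right)$)
$f = 0$ ($f = \left(-4\right) \left(-4\right) 0 = 16 \cdot 0 = 0$)
$- 495 f t{\left(3,6 \right)} = - 495 \cdot 0 \cdot 2 \cdot 3 \left(3 + 2 \cdot 6\right) = - 495 \cdot 0 \cdot 2 \cdot 3 \left(3 + 12\right) = - 495 \cdot 0 \cdot 2 \cdot 3 \cdot 15 = - 495 \cdot 0 \cdot 90 = - 495 \cdot 0 = \left(-1\right) 0 = 0$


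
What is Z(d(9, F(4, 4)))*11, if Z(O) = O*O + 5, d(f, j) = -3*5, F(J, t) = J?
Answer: 2530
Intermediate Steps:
d(f, j) = -15
Z(O) = 5 + O² (Z(O) = O² + 5 = 5 + O²)
Z(d(9, F(4, 4)))*11 = (5 + (-15)²)*11 = (5 + 225)*11 = 230*11 = 2530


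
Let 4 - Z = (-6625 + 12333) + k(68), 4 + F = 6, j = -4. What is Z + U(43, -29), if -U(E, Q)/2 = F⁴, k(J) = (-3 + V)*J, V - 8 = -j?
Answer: -6348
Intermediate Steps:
V = 12 (V = 8 - 1*(-4) = 8 + 4 = 12)
F = 2 (F = -4 + 6 = 2)
k(J) = 9*J (k(J) = (-3 + 12)*J = 9*J)
Z = -6316 (Z = 4 - ((-6625 + 12333) + 9*68) = 4 - (5708 + 612) = 4 - 1*6320 = 4 - 6320 = -6316)
U(E, Q) = -32 (U(E, Q) = -2*2⁴ = -2*16 = -32)
Z + U(43, -29) = -6316 - 32 = -6348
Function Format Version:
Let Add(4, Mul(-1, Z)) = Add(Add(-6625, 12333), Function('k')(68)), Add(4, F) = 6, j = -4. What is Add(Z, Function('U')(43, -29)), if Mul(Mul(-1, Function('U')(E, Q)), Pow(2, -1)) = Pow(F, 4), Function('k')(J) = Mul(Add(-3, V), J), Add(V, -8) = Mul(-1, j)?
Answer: -6348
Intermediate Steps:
V = 12 (V = Add(8, Mul(-1, -4)) = Add(8, 4) = 12)
F = 2 (F = Add(-4, 6) = 2)
Function('k')(J) = Mul(9, J) (Function('k')(J) = Mul(Add(-3, 12), J) = Mul(9, J))
Z = -6316 (Z = Add(4, Mul(-1, Add(Add(-6625, 12333), Mul(9, 68)))) = Add(4, Mul(-1, Add(5708, 612))) = Add(4, Mul(-1, 6320)) = Add(4, -6320) = -6316)
Function('U')(E, Q) = -32 (Function('U')(E, Q) = Mul(-2, Pow(2, 4)) = Mul(-2, 16) = -32)
Add(Z, Function('U')(43, -29)) = Add(-6316, -32) = -6348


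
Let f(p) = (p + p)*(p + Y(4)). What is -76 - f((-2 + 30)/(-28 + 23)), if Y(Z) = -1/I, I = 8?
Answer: -3503/25 ≈ -140.12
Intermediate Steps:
Y(Z) = -⅛ (Y(Z) = -1/8 = -1*⅛ = -⅛)
f(p) = 2*p*(-⅛ + p) (f(p) = (p + p)*(p - ⅛) = (2*p)*(-⅛ + p) = 2*p*(-⅛ + p))
-76 - f((-2 + 30)/(-28 + 23)) = -76 - (-2 + 30)/(-28 + 23)*(-1 + 8*((-2 + 30)/(-28 + 23)))/4 = -76 - 28/(-5)*(-1 + 8*(28/(-5)))/4 = -76 - 28*(-⅕)*(-1 + 8*(28*(-⅕)))/4 = -76 - (-28)*(-1 + 8*(-28/5))/(4*5) = -76 - (-28)*(-1 - 224/5)/(4*5) = -76 - (-28)*(-229)/(4*5*5) = -76 - 1*1603/25 = -76 - 1603/25 = -3503/25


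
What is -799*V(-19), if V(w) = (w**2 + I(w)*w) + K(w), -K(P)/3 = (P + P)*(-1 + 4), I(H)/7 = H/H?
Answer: -455430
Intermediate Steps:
I(H) = 7 (I(H) = 7*(H/H) = 7*1 = 7)
K(P) = -18*P (K(P) = -3*(P + P)*(-1 + 4) = -3*2*P*3 = -18*P)
V(w) = w**2 - 11*w (V(w) = (w**2 + 7*w) - 18*w = w**2 - 11*w)
-799*V(-19) = -(-15181)*(-11 - 19) = -(-15181)*(-30) = -799*570 = -455430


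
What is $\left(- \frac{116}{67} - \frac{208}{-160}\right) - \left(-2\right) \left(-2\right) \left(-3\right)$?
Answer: $\frac{7751}{670} \approx 11.569$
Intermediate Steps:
$\left(- \frac{116}{67} - \frac{208}{-160}\right) - \left(-2\right) \left(-2\right) \left(-3\right) = \left(\left(-116\right) \frac{1}{67} - - \frac{13}{10}\right) - 4 \left(-3\right) = \left(- \frac{116}{67} + \frac{13}{10}\right) - -12 = - \frac{289}{670} + 12 = \frac{7751}{670}$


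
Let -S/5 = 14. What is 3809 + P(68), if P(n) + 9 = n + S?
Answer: 3798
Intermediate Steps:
S = -70 (S = -5*14 = -70)
P(n) = -79 + n (P(n) = -9 + (n - 70) = -9 + (-70 + n) = -79 + n)
3809 + P(68) = 3809 + (-79 + 68) = 3809 - 11 = 3798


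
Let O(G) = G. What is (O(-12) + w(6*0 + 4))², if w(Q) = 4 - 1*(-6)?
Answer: 4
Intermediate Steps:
w(Q) = 10 (w(Q) = 4 + 6 = 10)
(O(-12) + w(6*0 + 4))² = (-12 + 10)² = (-2)² = 4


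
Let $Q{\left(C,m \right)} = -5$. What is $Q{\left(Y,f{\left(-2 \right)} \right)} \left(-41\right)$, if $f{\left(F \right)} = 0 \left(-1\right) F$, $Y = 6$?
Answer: $205$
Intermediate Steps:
$f{\left(F \right)} = 0$ ($f{\left(F \right)} = 0 F = 0$)
$Q{\left(Y,f{\left(-2 \right)} \right)} \left(-41\right) = \left(-5\right) \left(-41\right) = 205$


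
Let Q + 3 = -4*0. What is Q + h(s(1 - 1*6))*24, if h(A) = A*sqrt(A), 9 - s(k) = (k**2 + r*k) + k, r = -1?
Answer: -3 - 1536*I ≈ -3.0 - 1536.0*I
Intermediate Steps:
s(k) = 9 - k**2 (s(k) = 9 - ((k**2 - k) + k) = 9 - k**2)
Q = -3 (Q = -3 - 4*0 = -3 + 0 = -3)
h(A) = A**(3/2)
Q + h(s(1 - 1*6))*24 = -3 + (9 - (1 - 1*6)**2)**(3/2)*24 = -3 + (9 - (1 - 6)**2)**(3/2)*24 = -3 + (9 - 1*(-5)**2)**(3/2)*24 = -3 + (9 - 1*25)**(3/2)*24 = -3 + (9 - 25)**(3/2)*24 = -3 + (-16)**(3/2)*24 = -3 - 64*I*24 = -3 - 1536*I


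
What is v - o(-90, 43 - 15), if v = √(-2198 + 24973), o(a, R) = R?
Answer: -28 + 5*√911 ≈ 122.91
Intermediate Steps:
v = 5*√911 (v = √22775 = 5*√911 ≈ 150.91)
v - o(-90, 43 - 15) = 5*√911 - (43 - 15) = 5*√911 - 1*28 = 5*√911 - 28 = -28 + 5*√911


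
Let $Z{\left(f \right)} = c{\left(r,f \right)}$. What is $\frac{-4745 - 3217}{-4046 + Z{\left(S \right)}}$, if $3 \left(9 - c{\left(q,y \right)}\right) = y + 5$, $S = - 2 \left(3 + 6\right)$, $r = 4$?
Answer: $\frac{11943}{6049} \approx 1.9744$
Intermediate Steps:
$S = -18$ ($S = \left(-2\right) 9 = -18$)
$c{\left(q,y \right)} = \frac{22}{3} - \frac{y}{3}$ ($c{\left(q,y \right)} = 9 - \frac{y + 5}{3} = 9 - \frac{5 + y}{3} = 9 - \left(\frac{5}{3} + \frac{y}{3}\right) = \frac{22}{3} - \frac{y}{3}$)
$Z{\left(f \right)} = \frac{22}{3} - \frac{f}{3}$
$\frac{-4745 - 3217}{-4046 + Z{\left(S \right)}} = \frac{-4745 - 3217}{-4046 + \left(\frac{22}{3} - -6\right)} = - \frac{7962}{-4046 + \left(\frac{22}{3} + 6\right)} = - \frac{7962}{-4046 + \frac{40}{3}} = - \frac{7962}{- \frac{12098}{3}} = \left(-7962\right) \left(- \frac{3}{12098}\right) = \frac{11943}{6049}$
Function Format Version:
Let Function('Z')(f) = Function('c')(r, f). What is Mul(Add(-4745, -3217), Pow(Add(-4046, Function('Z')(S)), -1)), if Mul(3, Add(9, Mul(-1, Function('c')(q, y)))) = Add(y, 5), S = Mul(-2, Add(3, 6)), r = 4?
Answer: Rational(11943, 6049) ≈ 1.9744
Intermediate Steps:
S = -18 (S = Mul(-2, 9) = -18)
Function('c')(q, y) = Add(Rational(22, 3), Mul(Rational(-1, 3), y)) (Function('c')(q, y) = Add(9, Mul(Rational(-1, 3), Add(y, 5))) = Add(9, Mul(Rational(-1, 3), Add(5, y))) = Add(9, Add(Rational(-5, 3), Mul(Rational(-1, 3), y))) = Add(Rational(22, 3), Mul(Rational(-1, 3), y)))
Function('Z')(f) = Add(Rational(22, 3), Mul(Rational(-1, 3), f))
Mul(Add(-4745, -3217), Pow(Add(-4046, Function('Z')(S)), -1)) = Mul(Add(-4745, -3217), Pow(Add(-4046, Add(Rational(22, 3), Mul(Rational(-1, 3), -18))), -1)) = Mul(-7962, Pow(Add(-4046, Add(Rational(22, 3), 6)), -1)) = Mul(-7962, Pow(Add(-4046, Rational(40, 3)), -1)) = Mul(-7962, Pow(Rational(-12098, 3), -1)) = Mul(-7962, Rational(-3, 12098)) = Rational(11943, 6049)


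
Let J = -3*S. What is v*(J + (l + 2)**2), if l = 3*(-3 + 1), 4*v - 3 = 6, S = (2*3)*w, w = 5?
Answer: -333/2 ≈ -166.50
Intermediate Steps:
S = 30 (S = (2*3)*5 = 6*5 = 30)
v = 9/4 (v = 3/4 + (1/4)*6 = 3/4 + 3/2 = 9/4 ≈ 2.2500)
l = -6 (l = 3*(-2) = -6)
J = -90 (J = -3*30 = -90)
v*(J + (l + 2)**2) = 9*(-90 + (-6 + 2)**2)/4 = 9*(-90 + (-4)**2)/4 = 9*(-90 + 16)/4 = (9/4)*(-74) = -333/2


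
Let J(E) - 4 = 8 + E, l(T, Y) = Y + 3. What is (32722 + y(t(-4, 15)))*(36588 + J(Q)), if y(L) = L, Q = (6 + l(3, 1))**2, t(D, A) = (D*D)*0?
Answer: 1200897400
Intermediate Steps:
l(T, Y) = 3 + Y
t(D, A) = 0 (t(D, A) = D**2*0 = 0)
Q = 100 (Q = (6 + (3 + 1))**2 = (6 + 4)**2 = 10**2 = 100)
J(E) = 12 + E (J(E) = 4 + (8 + E) = 12 + E)
(32722 + y(t(-4, 15)))*(36588 + J(Q)) = (32722 + 0)*(36588 + (12 + 100)) = 32722*(36588 + 112) = 32722*36700 = 1200897400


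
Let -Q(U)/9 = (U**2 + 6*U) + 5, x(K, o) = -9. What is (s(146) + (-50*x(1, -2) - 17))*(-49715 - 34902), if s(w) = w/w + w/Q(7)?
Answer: -15858495055/432 ≈ -3.6710e+7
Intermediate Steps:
Q(U) = -45 - 54*U - 9*U**2 (Q(U) = -9*((U**2 + 6*U) + 5) = -9*(5 + U**2 + 6*U) = -45 - 54*U - 9*U**2)
s(w) = 1 - w/864 (s(w) = w/w + w/(-45 - 54*7 - 9*7**2) = 1 + w/(-45 - 378 - 9*49) = 1 + w/(-45 - 378 - 441) = 1 + w/(-864) = 1 + w*(-1/864) = 1 - w/864)
(s(146) + (-50*x(1, -2) - 17))*(-49715 - 34902) = ((1 - 1/864*146) + (-50*(-9) - 17))*(-49715 - 34902) = ((1 - 73/432) + (450 - 17))*(-84617) = (359/432 + 433)*(-84617) = (187415/432)*(-84617) = -15858495055/432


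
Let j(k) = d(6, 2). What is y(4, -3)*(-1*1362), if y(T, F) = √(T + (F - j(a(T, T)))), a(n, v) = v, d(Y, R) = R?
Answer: -1362*I ≈ -1362.0*I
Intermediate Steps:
j(k) = 2
y(T, F) = √(-2 + F + T) (y(T, F) = √(T + (F - 1*2)) = √(T + (F - 2)) = √(T + (-2 + F)) = √(-2 + F + T))
y(4, -3)*(-1*1362) = √(-2 - 3 + 4)*(-1*1362) = √(-1)*(-1362) = I*(-1362) = -1362*I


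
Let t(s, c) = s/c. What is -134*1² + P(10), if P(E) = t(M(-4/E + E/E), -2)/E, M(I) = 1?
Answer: -2681/20 ≈ -134.05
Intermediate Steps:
P(E) = -1/(2*E) (P(E) = (1/(-2))/E = (1*(-½))/E = -1/(2*E))
-134*1² + P(10) = -134*1² - ½/10 = -134*1 - ½*⅒ = -134 - 1/20 = -2681/20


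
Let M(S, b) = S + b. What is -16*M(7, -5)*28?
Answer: -896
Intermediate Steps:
-16*M(7, -5)*28 = -16*(7 - 5)*28 = -16*2*28 = -32*28 = -896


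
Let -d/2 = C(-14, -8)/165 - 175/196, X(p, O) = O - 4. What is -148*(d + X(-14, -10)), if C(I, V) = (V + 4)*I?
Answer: 2203942/1155 ≈ 1908.2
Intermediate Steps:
X(p, O) = -4 + O
C(I, V) = I*(4 + V) (C(I, V) = (4 + V)*I = I*(4 + V))
d = 2557/2310 (d = -2*(-14*(4 - 8)/165 - 175/196) = -2*(-14*(-4)*(1/165) - 175*1/196) = -2*(56*(1/165) - 25/28) = -2*(56/165 - 25/28) = -2*(-2557/4620) = 2557/2310 ≈ 1.1069)
-148*(d + X(-14, -10)) = -148*(2557/2310 + (-4 - 10)) = -148*(2557/2310 - 14) = -148*(-29783/2310) = 2203942/1155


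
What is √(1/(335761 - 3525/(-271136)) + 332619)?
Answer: √2756652074751616019590710835/91036898021 ≈ 576.73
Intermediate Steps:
√(1/(335761 - 3525/(-271136)) + 332619) = √(1/(335761 - 3525*(-1/271136)) + 332619) = √(1/(335761 + 3525/271136) + 332619) = √(1/(91036898021/271136) + 332619) = √(271136/91036898021 + 332619) = √(30280601983118135/91036898021) = √2756652074751616019590710835/91036898021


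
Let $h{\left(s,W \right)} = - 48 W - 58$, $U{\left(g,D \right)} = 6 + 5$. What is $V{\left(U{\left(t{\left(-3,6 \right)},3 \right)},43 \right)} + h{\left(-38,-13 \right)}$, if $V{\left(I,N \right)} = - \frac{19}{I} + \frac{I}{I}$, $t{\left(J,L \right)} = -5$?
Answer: $\frac{6218}{11} \approx 565.27$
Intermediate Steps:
$U{\left(g,D \right)} = 11$
$h{\left(s,W \right)} = -58 - 48 W$
$V{\left(I,N \right)} = 1 - \frac{19}{I}$ ($V{\left(I,N \right)} = - \frac{19}{I} + 1 = 1 - \frac{19}{I}$)
$V{\left(U{\left(t{\left(-3,6 \right)},3 \right)},43 \right)} + h{\left(-38,-13 \right)} = \frac{-19 + 11}{11} - -566 = \frac{1}{11} \left(-8\right) + \left(-58 + 624\right) = - \frac{8}{11} + 566 = \frac{6218}{11}$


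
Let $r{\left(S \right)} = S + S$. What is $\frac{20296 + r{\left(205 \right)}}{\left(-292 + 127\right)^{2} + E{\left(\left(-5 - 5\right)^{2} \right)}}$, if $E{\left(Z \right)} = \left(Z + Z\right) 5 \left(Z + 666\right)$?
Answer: $\frac{20706}{793225} \approx 0.026104$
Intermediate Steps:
$r{\left(S \right)} = 2 S$
$E{\left(Z \right)} = 10 Z \left(666 + Z\right)$ ($E{\left(Z \right)} = 2 Z 5 \left(666 + Z\right) = 10 Z \left(666 + Z\right)$)
$\frac{20296 + r{\left(205 \right)}}{\left(-292 + 127\right)^{2} + E{\left(\left(-5 - 5\right)^{2} \right)}} = \frac{20296 + 2 \cdot 205}{\left(-292 + 127\right)^{2} + 10 \left(-5 - 5\right)^{2} \left(666 + \left(-5 - 5\right)^{2}\right)} = \frac{20296 + 410}{\left(-165\right)^{2} + 10 \left(-10\right)^{2} \left(666 + \left(-10\right)^{2}\right)} = \frac{20706}{27225 + 10 \cdot 100 \left(666 + 100\right)} = \frac{20706}{27225 + 10 \cdot 100 \cdot 766} = \frac{20706}{27225 + 766000} = \frac{20706}{793225}$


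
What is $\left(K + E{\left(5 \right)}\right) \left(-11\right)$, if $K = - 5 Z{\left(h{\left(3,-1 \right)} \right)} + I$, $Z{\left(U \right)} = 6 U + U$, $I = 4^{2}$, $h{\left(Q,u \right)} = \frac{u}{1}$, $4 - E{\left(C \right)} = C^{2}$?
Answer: $-330$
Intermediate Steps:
$E{\left(C \right)} = 4 - C^{2}$
$h{\left(Q,u \right)} = u$ ($h{\left(Q,u \right)} = u 1 = u$)
$I = 16$
$Z{\left(U \right)} = 7 U$
$K = 51$ ($K = - 5 \cdot 7 \left(-1\right) + 16 = \left(-5\right) \left(-7\right) + 16 = 35 + 16 = 51$)
$\left(K + E{\left(5 \right)}\right) \left(-11\right) = \left(51 + \left(4 - 5^{2}\right)\right) \left(-11\right) = \left(51 + \left(4 - 25\right)\right) \left(-11\right) = \left(51 - 21\right) \left(-11\right) = 30 \left(-11\right) = -330$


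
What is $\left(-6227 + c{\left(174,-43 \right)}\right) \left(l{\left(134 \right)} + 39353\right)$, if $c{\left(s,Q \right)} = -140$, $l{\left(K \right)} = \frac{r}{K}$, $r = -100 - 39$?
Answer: $- \frac{33574228821}{134} \approx -2.5055 \cdot 10^{8}$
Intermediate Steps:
$r = -139$ ($r = -100 - 39 = -139$)
$l{\left(K \right)} = - \frac{139}{K}$
$\left(-6227 + c{\left(174,-43 \right)}\right) \left(l{\left(134 \right)} + 39353\right) = \left(-6227 - 140\right) \left(- \frac{139}{134} + 39353\right) = - 6367 \left(\left(-139\right) \frac{1}{134} + 39353\right) = - 6367 \left(- \frac{139}{134} + 39353\right) = \left(-6367\right) \frac{5273163}{134} = - \frac{33574228821}{134}$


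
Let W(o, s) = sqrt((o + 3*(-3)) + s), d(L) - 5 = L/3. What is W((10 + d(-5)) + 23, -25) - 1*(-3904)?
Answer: 3904 + sqrt(21)/3 ≈ 3905.5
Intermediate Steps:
d(L) = 5 + L/3
W(o, s) = sqrt(-9 + o + s) (W(o, s) = sqrt((o - 9) + s) = sqrt((-9 + o) + s) = sqrt(-9 + o + s))
W((10 + d(-5)) + 23, -25) - 1*(-3904) = sqrt(-9 + ((10 + (5 + (1/3)*(-5))) + 23) - 25) - 1*(-3904) = sqrt(-9 + ((10 + (5 - 5/3)) + 23) - 25) + 3904 = sqrt(-9 + ((10 + 10/3) + 23) - 25) + 3904 = sqrt(-9 + (40/3 + 23) - 25) + 3904 = sqrt(-9 + 109/3 - 25) + 3904 = sqrt(7/3) + 3904 = sqrt(21)/3 + 3904 = 3904 + sqrt(21)/3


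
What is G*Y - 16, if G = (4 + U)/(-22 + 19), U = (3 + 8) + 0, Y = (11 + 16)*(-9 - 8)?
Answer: 2279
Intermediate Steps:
Y = -459 (Y = 27*(-17) = -459)
U = 11 (U = 11 + 0 = 11)
G = -5 (G = (4 + 11)/(-22 + 19) = 15/(-3) = 15*(-1/3) = -5)
G*Y - 16 = -5*(-459) - 16 = 2295 - 16 = 2279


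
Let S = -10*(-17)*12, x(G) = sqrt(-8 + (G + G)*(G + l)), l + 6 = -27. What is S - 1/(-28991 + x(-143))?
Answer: 1714472645111/840427753 + 6*sqrt(1398)/840427753 ≈ 2040.0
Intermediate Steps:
l = -33 (l = -6 - 27 = -33)
x(G) = sqrt(-8 + 2*G*(-33 + G)) (x(G) = sqrt(-8 + (G + G)*(G - 33)) = sqrt(-8 + (2*G)*(-33 + G)) = sqrt(-8 + 2*G*(-33 + G)))
S = 2040 (S = 170*12 = 2040)
S - 1/(-28991 + x(-143)) = 2040 - 1/(-28991 + sqrt(-8 - 66*(-143) + 2*(-143)**2)) = 2040 - 1/(-28991 + sqrt(-8 + 9438 + 2*20449)) = 2040 - 1/(-28991 + sqrt(-8 + 9438 + 40898)) = 2040 - 1/(-28991 + sqrt(50328)) = 2040 - 1/(-28991 + 6*sqrt(1398))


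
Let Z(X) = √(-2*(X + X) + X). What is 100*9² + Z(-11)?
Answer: 8100 + √33 ≈ 8105.7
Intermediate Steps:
Z(X) = √3*√(-X) (Z(X) = √(-4*X + X) = √(-3*X) = √3*√(-X))
100*9² + Z(-11) = 100*9² + √3*√(-1*(-11)) = 100*81 + √3*√11 = 8100 + √33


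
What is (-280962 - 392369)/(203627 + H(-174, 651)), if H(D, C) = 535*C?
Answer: -673331/551912 ≈ -1.2200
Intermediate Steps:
(-280962 - 392369)/(203627 + H(-174, 651)) = (-280962 - 392369)/(203627 + 535*651) = -673331/(203627 + 348285) = -673331/551912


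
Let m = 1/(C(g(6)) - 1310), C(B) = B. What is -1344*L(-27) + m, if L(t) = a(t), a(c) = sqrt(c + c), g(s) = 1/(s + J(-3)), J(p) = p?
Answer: -3/3929 - 4032*I*sqrt(6) ≈ -0.00076355 - 9876.3*I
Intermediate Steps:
g(s) = 1/(-3 + s) (g(s) = 1/(s - 3) = 1/(-3 + s))
a(c) = sqrt(2)*sqrt(c) (a(c) = sqrt(2*c) = sqrt(2)*sqrt(c))
m = -3/3929 (m = 1/(1/(-3 + 6) - 1310) = 1/(1/3 - 1310) = 1/(-3929/3) = -3/3929 ≈ -0.00076355)
L(t) = sqrt(2)*sqrt(t)
-1344*L(-27) + m = -1344*sqrt(2)*sqrt(-27) - 3/3929 = -1344*sqrt(2)*3*I*sqrt(3) - 3/3929 = -4032*I*sqrt(6) - 3/3929 = -3/3929 - 4032*I*sqrt(6)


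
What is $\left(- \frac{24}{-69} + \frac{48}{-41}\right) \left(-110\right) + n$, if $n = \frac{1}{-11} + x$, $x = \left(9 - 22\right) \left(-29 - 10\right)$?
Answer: $\frac{6197128}{10373} \approx 597.43$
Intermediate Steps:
$x = 507$ ($x = \left(-13\right) \left(-39\right) = 507$)
$n = \frac{5576}{11}$ ($n = \frac{1}{-11} + 507 = - \frac{1}{11} + 507 = \frac{5576}{11} \approx 506.91$)
$\left(- \frac{24}{-69} + \frac{48}{-41}\right) \left(-110\right) + n = \left(- \frac{24}{-69} + \frac{48}{-41}\right) \left(-110\right) + \frac{5576}{11} = \left(\left(-24\right) \left(- \frac{1}{69}\right) + 48 \left(- \frac{1}{41}\right)\right) \left(-110\right) + \frac{5576}{11} = \left(\frac{8}{23} - \frac{48}{41}\right) \left(-110\right) + \frac{5576}{11} = \left(- \frac{776}{943}\right) \left(-110\right) + \frac{5576}{11} = \frac{85360}{943} + \frac{5576}{11} = \frac{6197128}{10373}$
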